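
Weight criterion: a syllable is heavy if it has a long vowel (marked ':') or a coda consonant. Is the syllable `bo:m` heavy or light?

heavy

`bo:m`: long vowel, closed (coda /m/). Long vowel and closed → heavy.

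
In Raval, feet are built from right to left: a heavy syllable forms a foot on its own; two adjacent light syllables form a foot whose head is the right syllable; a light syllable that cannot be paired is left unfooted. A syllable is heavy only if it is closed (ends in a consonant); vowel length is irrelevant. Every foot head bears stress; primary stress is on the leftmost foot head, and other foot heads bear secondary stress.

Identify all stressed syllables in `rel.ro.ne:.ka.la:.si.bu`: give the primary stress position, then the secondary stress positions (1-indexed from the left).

primary 1, secondary 3, 5, 7

Weights: 1 rel H, 2 ro L, 3 ne: L, 4 ka L, 5 la: L, 6 si L, 7 bu L.
Parse right to left (heavy = foot alone; LL = one foot; stranded L unfooted): (ˈrel) (ro.ˈne:) (ka.ˈla:) (si.ˈbu).
Foot heads: 1, 3, 5, 7.
Primary stress on the leftmost head = syllable 1.
Secondary stress on 3, 5, 7: ˈrel.ro.ˌne:.ka.ˌla:.si.ˌbu.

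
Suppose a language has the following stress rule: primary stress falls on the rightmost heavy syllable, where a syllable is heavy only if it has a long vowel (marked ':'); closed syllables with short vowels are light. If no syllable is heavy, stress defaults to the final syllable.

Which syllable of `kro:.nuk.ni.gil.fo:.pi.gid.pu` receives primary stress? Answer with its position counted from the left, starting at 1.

Weights: 1 kro: H, 2 nuk L, 3 ni L, 4 gil L, 5 fo: H, 6 pi L, 7 gid L, 8 pu L.
Heavy syllables in the domain: 1, 5. The rightmost is syllable 5 (fo:).
Primary stress: syllable 5 → kro:.nuk.ni.gil.ˈfo:.pi.gid.pu.

5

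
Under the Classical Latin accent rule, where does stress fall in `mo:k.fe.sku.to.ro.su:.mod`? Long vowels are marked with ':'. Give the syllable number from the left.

6

Classical Latin: stress the penult if heavy (long vowel or closed), else the antepenult.
Weights: 5 ro L, 6 su: H, 7 mod H.
The penult (syllable 6, su:) is heavy, so it takes stress.
Stress on syllable 6: mo:k.fe.sku.to.ro.ˈsu:.mod.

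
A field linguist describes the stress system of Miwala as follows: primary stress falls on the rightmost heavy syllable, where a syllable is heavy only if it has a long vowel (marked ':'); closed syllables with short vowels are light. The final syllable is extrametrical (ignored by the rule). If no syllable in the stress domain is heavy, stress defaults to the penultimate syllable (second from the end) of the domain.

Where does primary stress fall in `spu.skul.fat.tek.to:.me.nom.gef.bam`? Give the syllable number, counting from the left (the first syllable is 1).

5

The final syllable (9, bam) is extrametrical; the stress domain is syllables 1–8.
Weights: 1 spu L, 2 skul L, 3 fat L, 4 tek L, 5 to: H, 6 me L, 7 nom L, 8 gef L.
Heavy syllables in the domain: 5. The rightmost is syllable 5 (to:).
Primary stress: syllable 5 → spu.skul.fat.tek.ˈto:.me.nom.gef.bam.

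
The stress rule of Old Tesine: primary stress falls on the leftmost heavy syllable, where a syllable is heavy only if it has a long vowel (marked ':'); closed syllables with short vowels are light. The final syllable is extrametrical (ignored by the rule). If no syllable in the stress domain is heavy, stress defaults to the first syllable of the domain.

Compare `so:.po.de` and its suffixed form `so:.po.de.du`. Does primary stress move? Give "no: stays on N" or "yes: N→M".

Base `so:.po.de` (3 syllables):
  The final syllable (3, de) is extrametrical; the stress domain is syllables 1–2.
  Weights: 1 so: H, 2 po L.
  Heavy syllables in the domain: 1. The leftmost is syllable 1 (so:).
  → primary stress on syllable 1.
Suffixed `so:.po.de.du` (4 syllables):
  The final syllable (4, du) is extrametrical; the stress domain is syllables 1–3.
  Weights: 1 so: H, 2 po L, 3 de L.
  Heavy syllables in the domain: 1. The leftmost is syllable 1 (so:).
  → primary stress on syllable 1.

no: stays on 1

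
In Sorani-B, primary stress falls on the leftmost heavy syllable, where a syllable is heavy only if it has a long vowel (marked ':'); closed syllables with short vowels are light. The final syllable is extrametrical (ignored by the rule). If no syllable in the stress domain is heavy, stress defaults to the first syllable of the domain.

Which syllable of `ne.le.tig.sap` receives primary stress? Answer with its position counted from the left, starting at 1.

1

The final syllable (4, sap) is extrametrical; the stress domain is syllables 1–3.
Weights: 1 ne L, 2 le L, 3 tig L.
No heavy syllable in the domain; default to the first syllable of the domain = syllable 1.
Primary stress: syllable 1 → ˈne.le.tig.sap.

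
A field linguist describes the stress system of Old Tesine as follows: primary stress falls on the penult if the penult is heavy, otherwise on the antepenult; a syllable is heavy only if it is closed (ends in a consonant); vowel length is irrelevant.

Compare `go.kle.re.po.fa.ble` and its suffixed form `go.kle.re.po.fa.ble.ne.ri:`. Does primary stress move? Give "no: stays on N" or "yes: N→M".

Base `go.kle.re.po.fa.ble` (6 syllables):
  Weights: 4 po L, 5 fa L, 6 ble L.
  The penult (syllable 5, fa) is light, so stress falls on the antepenult (syllable 4, po).
  → primary stress on syllable 4.
Suffixed `go.kle.re.po.fa.ble.ne.ri:` (8 syllables):
  Weights: 6 ble L, 7 ne L, 8 ri: L.
  The penult (syllable 7, ne) is light, so stress falls on the antepenult (syllable 6, ble).
  → primary stress on syllable 6.

yes: 4→6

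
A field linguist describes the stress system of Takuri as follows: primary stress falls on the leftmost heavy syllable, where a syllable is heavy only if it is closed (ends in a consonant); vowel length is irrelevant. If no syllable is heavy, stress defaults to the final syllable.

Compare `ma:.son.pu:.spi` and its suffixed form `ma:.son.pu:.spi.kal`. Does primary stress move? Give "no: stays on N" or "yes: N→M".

no: stays on 2

Base `ma:.son.pu:.spi` (4 syllables):
  Weights: 1 ma: L, 2 son H, 3 pu: L, 4 spi L.
  Heavy syllables in the domain: 2. The leftmost is syllable 2 (son).
  → primary stress on syllable 2.
Suffixed `ma:.son.pu:.spi.kal` (5 syllables):
  Weights: 1 ma: L, 2 son H, 3 pu: L, 4 spi L, 5 kal H.
  Heavy syllables in the domain: 2, 5. The leftmost is syllable 2 (son).
  → primary stress on syllable 2.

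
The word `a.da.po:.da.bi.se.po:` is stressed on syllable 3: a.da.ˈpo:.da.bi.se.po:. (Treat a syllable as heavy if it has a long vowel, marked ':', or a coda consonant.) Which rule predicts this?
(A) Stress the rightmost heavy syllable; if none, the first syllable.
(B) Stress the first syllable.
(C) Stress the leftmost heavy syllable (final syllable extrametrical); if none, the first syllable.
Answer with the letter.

C

Rule A → syllable 7 (observed: 3).
Rule B → syllable 1 (observed: 3).
Rule C → syllable 3 ✓.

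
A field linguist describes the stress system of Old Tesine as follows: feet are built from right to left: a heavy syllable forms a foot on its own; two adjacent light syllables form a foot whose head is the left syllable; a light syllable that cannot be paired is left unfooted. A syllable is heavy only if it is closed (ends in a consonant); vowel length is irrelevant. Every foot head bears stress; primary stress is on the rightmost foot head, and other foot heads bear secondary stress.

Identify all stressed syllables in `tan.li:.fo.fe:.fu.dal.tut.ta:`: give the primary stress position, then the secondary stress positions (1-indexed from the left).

Weights: 1 tan H, 2 li: L, 3 fo L, 4 fe: L, 5 fu L, 6 dal H, 7 tut H, 8 ta: L.
Parse right to left (heavy = foot alone; LL = one foot; stranded L unfooted): (ˈtan) (ˈli:.fo) (ˈfe:.fu) (ˈdal) (ˈtut) ta:.
Foot heads: 1, 2, 4, 6, 7.
Primary stress on the rightmost head = syllable 7.
Secondary stress on 1, 2, 4, 6: ˌtan.ˌli:.fo.ˌfe:.fu.ˌdal.ˈtut.ta:.

primary 7, secondary 1, 2, 4, 6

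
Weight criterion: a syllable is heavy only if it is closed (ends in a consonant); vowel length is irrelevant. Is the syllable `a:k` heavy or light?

heavy

`a:k`: long vowel, closed (coda /k/). Closed (coda /k/) → heavy.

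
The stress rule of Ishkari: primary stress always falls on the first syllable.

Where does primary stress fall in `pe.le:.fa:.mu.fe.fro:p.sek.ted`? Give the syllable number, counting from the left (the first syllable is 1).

1

The word has 8 syllables; the first syllable is syllable 1 (pe).
Primary stress: syllable 1 → ˈpe.le:.fa:.mu.fe.fro:p.sek.ted.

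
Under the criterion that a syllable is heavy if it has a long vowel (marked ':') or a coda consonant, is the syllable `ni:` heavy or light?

`ni:`: long vowel, open (no coda). Long vowel → heavy.

heavy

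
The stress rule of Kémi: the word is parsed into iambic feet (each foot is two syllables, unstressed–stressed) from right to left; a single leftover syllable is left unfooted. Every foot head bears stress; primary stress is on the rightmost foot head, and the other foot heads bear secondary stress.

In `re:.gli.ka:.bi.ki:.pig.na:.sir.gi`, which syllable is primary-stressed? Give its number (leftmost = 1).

Parse right to left into iambic (σˈσ) feet: re: (gli.ˈka:) (bi.ˈki:) (pig.ˈna:) (sir.ˈgi). Syllable 1 is left unfooted.
Foot heads (stressed positions): 3, 5, 7, 9.
End Rule Rightmost: primary stress on the rightmost head = syllable 9.
Primary stress: syllable 9 → re:.gli.ka:.bi.ki:.pig.na:.sir.ˈgi.

9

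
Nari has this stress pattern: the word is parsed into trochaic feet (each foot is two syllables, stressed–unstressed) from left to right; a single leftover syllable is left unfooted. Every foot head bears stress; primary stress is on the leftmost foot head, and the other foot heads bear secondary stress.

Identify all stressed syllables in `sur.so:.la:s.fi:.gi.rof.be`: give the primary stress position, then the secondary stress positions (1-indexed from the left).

Parse left to right into trochaic (ˈσσ) feet: (ˈsur.so:) (ˈla:s.fi:) (ˈgi.rof) be. Syllable 7 is left unfooted.
Foot heads (stressed positions): 1, 3, 5.
End Rule Leftmost: primary stress on the leftmost head = syllable 1.
Secondary stress on 3, 5: ˈsur.so:.ˌla:s.fi:.ˌgi.rof.be.

primary 1, secondary 3, 5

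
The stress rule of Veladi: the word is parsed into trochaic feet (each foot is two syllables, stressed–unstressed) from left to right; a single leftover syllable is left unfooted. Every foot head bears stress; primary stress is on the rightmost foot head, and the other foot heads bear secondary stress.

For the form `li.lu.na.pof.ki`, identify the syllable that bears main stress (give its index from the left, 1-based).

3

Parse left to right into trochaic (ˈσσ) feet: (ˈli.lu) (ˈna.pof) ki. Syllable 5 is left unfooted.
Foot heads (stressed positions): 1, 3.
End Rule Rightmost: primary stress on the rightmost head = syllable 3.
Primary stress: syllable 3 → li.lu.ˈna.pof.ki.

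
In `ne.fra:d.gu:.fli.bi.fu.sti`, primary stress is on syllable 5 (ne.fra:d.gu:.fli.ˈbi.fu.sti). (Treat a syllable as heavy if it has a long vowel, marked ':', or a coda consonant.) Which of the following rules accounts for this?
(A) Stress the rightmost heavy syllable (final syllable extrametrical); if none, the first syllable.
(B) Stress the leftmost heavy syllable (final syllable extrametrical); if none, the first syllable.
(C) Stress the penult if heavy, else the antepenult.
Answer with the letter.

Rule A → syllable 3 (observed: 5).
Rule B → syllable 2 (observed: 5).
Rule C → syllable 5 ✓.

C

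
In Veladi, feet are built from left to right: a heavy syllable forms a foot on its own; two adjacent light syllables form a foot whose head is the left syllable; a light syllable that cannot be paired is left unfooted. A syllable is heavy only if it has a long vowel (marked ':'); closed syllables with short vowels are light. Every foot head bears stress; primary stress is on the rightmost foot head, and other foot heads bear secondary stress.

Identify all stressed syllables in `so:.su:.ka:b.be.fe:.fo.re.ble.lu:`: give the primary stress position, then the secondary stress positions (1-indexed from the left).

primary 9, secondary 1, 2, 3, 5, 6

Weights: 1 so: H, 2 su: H, 3 ka:b H, 4 be L, 5 fe: H, 6 fo L, 7 re L, 8 ble L, 9 lu: H.
Parse left to right (heavy = foot alone; LL = one foot; stranded L unfooted): (ˈso:) (ˈsu:) (ˈka:b) be (ˈfe:) (ˈfo.re) ble (ˈlu:).
Foot heads: 1, 2, 3, 5, 6, 9.
Primary stress on the rightmost head = syllable 9.
Secondary stress on 1, 2, 3, 5, 6: ˌso:.ˌsu:.ˌka:b.be.ˌfe:.ˌfo.re.ble.ˈlu:.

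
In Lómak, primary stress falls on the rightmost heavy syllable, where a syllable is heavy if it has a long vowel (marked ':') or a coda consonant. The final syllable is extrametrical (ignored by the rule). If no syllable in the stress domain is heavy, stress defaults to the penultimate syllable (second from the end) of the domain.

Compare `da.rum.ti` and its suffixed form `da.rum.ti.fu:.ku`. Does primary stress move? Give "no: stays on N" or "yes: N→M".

Base `da.rum.ti` (3 syllables):
  The final syllable (3, ti) is extrametrical; the stress domain is syllables 1–2.
  Weights: 1 da L, 2 rum H.
  Heavy syllables in the domain: 2. The rightmost is syllable 2 (rum).
  → primary stress on syllable 2.
Suffixed `da.rum.ti.fu:.ku` (5 syllables):
  The final syllable (5, ku) is extrametrical; the stress domain is syllables 1–4.
  Weights: 1 da L, 2 rum H, 3 ti L, 4 fu: H.
  Heavy syllables in the domain: 2, 4. The rightmost is syllable 4 (fu:).
  → primary stress on syllable 4.

yes: 2→4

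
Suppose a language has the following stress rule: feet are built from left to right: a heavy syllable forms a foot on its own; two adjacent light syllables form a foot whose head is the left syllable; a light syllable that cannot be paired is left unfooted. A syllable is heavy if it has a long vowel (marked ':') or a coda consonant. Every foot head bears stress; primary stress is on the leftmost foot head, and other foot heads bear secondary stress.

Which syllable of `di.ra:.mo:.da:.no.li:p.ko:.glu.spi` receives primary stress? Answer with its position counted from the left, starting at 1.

Weights: 1 di L, 2 ra: H, 3 mo: H, 4 da: H, 5 no L, 6 li:p H, 7 ko: H, 8 glu L, 9 spi L.
Parse left to right (heavy = foot alone; LL = one foot; stranded L unfooted): di (ˈra:) (ˈmo:) (ˈda:) no (ˈli:p) (ˈko:) (ˈglu.spi).
Foot heads: 2, 3, 4, 6, 7, 8.
Primary stress on the leftmost head = syllable 2.
Primary stress: syllable 2 → di.ˈra:.mo:.da:.no.li:p.ko:.glu.spi.

2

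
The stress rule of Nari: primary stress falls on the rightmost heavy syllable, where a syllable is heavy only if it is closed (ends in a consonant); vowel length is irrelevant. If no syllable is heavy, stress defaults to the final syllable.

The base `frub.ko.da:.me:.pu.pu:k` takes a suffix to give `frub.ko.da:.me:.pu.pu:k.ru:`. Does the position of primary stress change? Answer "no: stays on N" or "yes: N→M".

no: stays on 6

Base `frub.ko.da:.me:.pu.pu:k` (6 syllables):
  Weights: 1 frub H, 2 ko L, 3 da: L, 4 me: L, 5 pu L, 6 pu:k H.
  Heavy syllables in the domain: 1, 6. The rightmost is syllable 6 (pu:k).
  → primary stress on syllable 6.
Suffixed `frub.ko.da:.me:.pu.pu:k.ru:` (7 syllables):
  Weights: 1 frub H, 2 ko L, 3 da: L, 4 me: L, 5 pu L, 6 pu:k H, 7 ru: L.
  Heavy syllables in the domain: 1, 6. The rightmost is syllable 6 (pu:k).
  → primary stress on syllable 6.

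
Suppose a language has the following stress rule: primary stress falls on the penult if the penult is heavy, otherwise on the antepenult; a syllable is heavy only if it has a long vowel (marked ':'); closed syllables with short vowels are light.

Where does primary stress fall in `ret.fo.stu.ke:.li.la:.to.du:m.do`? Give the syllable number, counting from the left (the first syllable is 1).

Weights: 7 to L, 8 du:m H, 9 do L.
The penult (syllable 8, du:m) is heavy, so it takes stress.
Primary stress: syllable 8 → ret.fo.stu.ke:.li.la:.to.ˈdu:m.do.

8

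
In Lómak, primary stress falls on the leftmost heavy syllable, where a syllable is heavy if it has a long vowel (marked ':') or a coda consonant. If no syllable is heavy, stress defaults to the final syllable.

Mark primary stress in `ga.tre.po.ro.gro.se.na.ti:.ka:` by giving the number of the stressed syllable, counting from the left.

Weights: 1 ga L, 2 tre L, 3 po L, 4 ro L, 5 gro L, 6 se L, 7 na L, 8 ti: H, 9 ka: H.
Heavy syllables in the domain: 8, 9. The leftmost is syllable 8 (ti:).
Primary stress: syllable 8 → ga.tre.po.ro.gro.se.na.ˈti:.ka:.

8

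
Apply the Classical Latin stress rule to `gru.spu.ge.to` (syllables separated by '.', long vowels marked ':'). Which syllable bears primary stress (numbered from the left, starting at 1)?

2

Classical Latin: stress the penult if heavy (long vowel or closed), else the antepenult.
Weights: 2 spu L, 3 ge L, 4 to L.
The penult (syllable 3, ge) is light, so stress falls on the antepenult (syllable 2, spu).
Stress on syllable 2: gru.ˈspu.ge.to.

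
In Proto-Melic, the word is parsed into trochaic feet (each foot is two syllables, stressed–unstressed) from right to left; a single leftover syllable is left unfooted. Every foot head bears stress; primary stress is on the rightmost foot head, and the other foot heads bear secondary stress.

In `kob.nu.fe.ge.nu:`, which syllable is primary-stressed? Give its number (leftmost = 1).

4

Parse right to left into trochaic (ˈσσ) feet: kob (ˈnu.fe) (ˈge.nu:). Syllable 1 is left unfooted.
Foot heads (stressed positions): 2, 4.
End Rule Rightmost: primary stress on the rightmost head = syllable 4.
Primary stress: syllable 4 → kob.nu.fe.ˈge.nu:.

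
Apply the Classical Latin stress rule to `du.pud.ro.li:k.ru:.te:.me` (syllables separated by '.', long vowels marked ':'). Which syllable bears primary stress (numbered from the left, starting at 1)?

Classical Latin: stress the penult if heavy (long vowel or closed), else the antepenult.
Weights: 5 ru: H, 6 te: H, 7 me L.
The penult (syllable 6, te:) is heavy, so it takes stress.
Stress on syllable 6: du.pud.ro.li:k.ru:.ˈte:.me.

6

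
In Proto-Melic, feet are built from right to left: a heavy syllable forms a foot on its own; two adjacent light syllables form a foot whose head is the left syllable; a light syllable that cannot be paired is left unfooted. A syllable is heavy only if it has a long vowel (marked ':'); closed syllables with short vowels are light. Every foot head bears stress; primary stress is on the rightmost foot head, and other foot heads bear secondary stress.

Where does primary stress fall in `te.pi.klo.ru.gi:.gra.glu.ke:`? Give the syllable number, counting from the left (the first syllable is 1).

Weights: 1 te L, 2 pi L, 3 klo L, 4 ru L, 5 gi: H, 6 gra L, 7 glu L, 8 ke: H.
Parse right to left (heavy = foot alone; LL = one foot; stranded L unfooted): (ˈte.pi) (ˈklo.ru) (ˈgi:) (ˈgra.glu) (ˈke:).
Foot heads: 1, 3, 5, 6, 8.
Primary stress on the rightmost head = syllable 8.
Primary stress: syllable 8 → te.pi.klo.ru.gi:.gra.glu.ˈke:.

8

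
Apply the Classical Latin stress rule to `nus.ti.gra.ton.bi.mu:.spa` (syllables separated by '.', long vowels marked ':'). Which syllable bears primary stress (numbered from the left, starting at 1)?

6

Classical Latin: stress the penult if heavy (long vowel or closed), else the antepenult.
Weights: 5 bi L, 6 mu: H, 7 spa L.
The penult (syllable 6, mu:) is heavy, so it takes stress.
Stress on syllable 6: nus.ti.gra.ton.bi.ˈmu:.spa.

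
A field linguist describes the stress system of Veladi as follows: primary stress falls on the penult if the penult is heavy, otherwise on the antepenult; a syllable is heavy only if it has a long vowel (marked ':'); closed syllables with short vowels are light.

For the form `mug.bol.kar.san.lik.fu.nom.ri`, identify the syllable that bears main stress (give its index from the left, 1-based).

Weights: 6 fu L, 7 nom L, 8 ri L.
The penult (syllable 7, nom) is light, so stress falls on the antepenult (syllable 6, fu).
Primary stress: syllable 6 → mug.bol.kar.san.lik.ˈfu.nom.ri.

6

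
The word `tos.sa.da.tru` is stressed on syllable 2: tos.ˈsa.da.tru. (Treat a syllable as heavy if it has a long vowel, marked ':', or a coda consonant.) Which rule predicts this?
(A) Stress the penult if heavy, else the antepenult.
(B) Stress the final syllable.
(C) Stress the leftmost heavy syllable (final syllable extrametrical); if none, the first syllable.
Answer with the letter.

Rule A → syllable 2 ✓.
Rule B → syllable 4 (observed: 2).
Rule C → syllable 1 (observed: 2).

A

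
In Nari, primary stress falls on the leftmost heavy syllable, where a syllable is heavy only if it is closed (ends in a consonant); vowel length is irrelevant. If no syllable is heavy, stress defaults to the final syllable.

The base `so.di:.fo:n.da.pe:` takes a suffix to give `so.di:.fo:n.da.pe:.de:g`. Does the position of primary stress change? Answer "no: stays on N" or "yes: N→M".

Base `so.di:.fo:n.da.pe:` (5 syllables):
  Weights: 1 so L, 2 di: L, 3 fo:n H, 4 da L, 5 pe: L.
  Heavy syllables in the domain: 3. The leftmost is syllable 3 (fo:n).
  → primary stress on syllable 3.
Suffixed `so.di:.fo:n.da.pe:.de:g` (6 syllables):
  Weights: 1 so L, 2 di: L, 3 fo:n H, 4 da L, 5 pe: L, 6 de:g H.
  Heavy syllables in the domain: 3, 6. The leftmost is syllable 3 (fo:n).
  → primary stress on syllable 3.

no: stays on 3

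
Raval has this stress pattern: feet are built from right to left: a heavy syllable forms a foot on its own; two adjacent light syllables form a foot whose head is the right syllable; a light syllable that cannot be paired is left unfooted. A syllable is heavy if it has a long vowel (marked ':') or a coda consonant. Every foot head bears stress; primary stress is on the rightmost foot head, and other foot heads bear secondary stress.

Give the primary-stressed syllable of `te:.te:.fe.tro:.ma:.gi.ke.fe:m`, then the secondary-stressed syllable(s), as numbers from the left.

primary 8, secondary 1, 2, 4, 5, 7

Weights: 1 te: H, 2 te: H, 3 fe L, 4 tro: H, 5 ma: H, 6 gi L, 7 ke L, 8 fe:m H.
Parse right to left (heavy = foot alone; LL = one foot; stranded L unfooted): (ˈte:) (ˈte:) fe (ˈtro:) (ˈma:) (gi.ˈke) (ˈfe:m).
Foot heads: 1, 2, 4, 5, 7, 8.
Primary stress on the rightmost head = syllable 8.
Secondary stress on 1, 2, 4, 5, 7: ˌte:.ˌte:.fe.ˌtro:.ˌma:.gi.ˌke.ˈfe:m.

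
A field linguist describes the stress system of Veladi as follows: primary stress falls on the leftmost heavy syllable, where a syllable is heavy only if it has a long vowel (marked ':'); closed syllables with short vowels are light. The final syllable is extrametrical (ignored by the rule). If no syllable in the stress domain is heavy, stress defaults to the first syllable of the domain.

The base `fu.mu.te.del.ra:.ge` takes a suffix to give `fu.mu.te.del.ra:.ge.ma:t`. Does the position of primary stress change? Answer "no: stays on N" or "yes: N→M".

Base `fu.mu.te.del.ra:.ge` (6 syllables):
  The final syllable (6, ge) is extrametrical; the stress domain is syllables 1–5.
  Weights: 1 fu L, 2 mu L, 3 te L, 4 del L, 5 ra: H.
  Heavy syllables in the domain: 5. The leftmost is syllable 5 (ra:).
  → primary stress on syllable 5.
Suffixed `fu.mu.te.del.ra:.ge.ma:t` (7 syllables):
  The final syllable (7, ma:t) is extrametrical; the stress domain is syllables 1–6.
  Weights: 1 fu L, 2 mu L, 3 te L, 4 del L, 5 ra: H, 6 ge L.
  Heavy syllables in the domain: 5. The leftmost is syllable 5 (ra:).
  → primary stress on syllable 5.

no: stays on 5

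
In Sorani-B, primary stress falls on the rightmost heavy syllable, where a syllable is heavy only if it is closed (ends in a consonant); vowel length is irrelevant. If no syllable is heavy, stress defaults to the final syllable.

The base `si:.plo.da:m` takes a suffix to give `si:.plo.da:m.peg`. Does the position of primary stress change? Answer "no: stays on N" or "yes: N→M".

Base `si:.plo.da:m` (3 syllables):
  Weights: 1 si: L, 2 plo L, 3 da:m H.
  Heavy syllables in the domain: 3. The rightmost is syllable 3 (da:m).
  → primary stress on syllable 3.
Suffixed `si:.plo.da:m.peg` (4 syllables):
  Weights: 1 si: L, 2 plo L, 3 da:m H, 4 peg H.
  Heavy syllables in the domain: 3, 4. The rightmost is syllable 4 (peg).
  → primary stress on syllable 4.

yes: 3→4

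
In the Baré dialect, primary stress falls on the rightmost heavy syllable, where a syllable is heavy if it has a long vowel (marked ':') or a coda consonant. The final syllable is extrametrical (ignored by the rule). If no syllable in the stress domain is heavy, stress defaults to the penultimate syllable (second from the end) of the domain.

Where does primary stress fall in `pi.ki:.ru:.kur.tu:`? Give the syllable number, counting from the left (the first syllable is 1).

The final syllable (5, tu:) is extrametrical; the stress domain is syllables 1–4.
Weights: 1 pi L, 2 ki: H, 3 ru: H, 4 kur H.
Heavy syllables in the domain: 2, 3, 4. The rightmost is syllable 4 (kur).
Primary stress: syllable 4 → pi.ki:.ru:.ˈkur.tu:.

4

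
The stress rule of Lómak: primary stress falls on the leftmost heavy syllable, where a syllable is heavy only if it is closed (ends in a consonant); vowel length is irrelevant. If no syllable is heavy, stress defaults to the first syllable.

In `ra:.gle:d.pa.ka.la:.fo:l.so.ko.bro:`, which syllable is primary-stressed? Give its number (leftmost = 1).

Weights: 1 ra: L, 2 gle:d H, 3 pa L, 4 ka L, 5 la: L, 6 fo:l H, 7 so L, 8 ko L, 9 bro: L.
Heavy syllables in the domain: 2, 6. The leftmost is syllable 2 (gle:d).
Primary stress: syllable 2 → ra:.ˈgle:d.pa.ka.la:.fo:l.so.ko.bro:.

2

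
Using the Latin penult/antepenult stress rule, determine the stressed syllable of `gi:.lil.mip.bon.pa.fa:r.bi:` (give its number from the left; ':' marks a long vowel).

Classical Latin: stress the penult if heavy (long vowel or closed), else the antepenult.
Weights: 5 pa L, 6 fa:r H, 7 bi: H.
The penult (syllable 6, fa:r) is heavy, so it takes stress.
Stress on syllable 6: gi:.lil.mip.bon.pa.ˈfa:r.bi:.

6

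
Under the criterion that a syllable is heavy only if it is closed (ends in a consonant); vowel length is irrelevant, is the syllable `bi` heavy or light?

`bi`: short vowel, open (no coda). Open (no coda) → light.

light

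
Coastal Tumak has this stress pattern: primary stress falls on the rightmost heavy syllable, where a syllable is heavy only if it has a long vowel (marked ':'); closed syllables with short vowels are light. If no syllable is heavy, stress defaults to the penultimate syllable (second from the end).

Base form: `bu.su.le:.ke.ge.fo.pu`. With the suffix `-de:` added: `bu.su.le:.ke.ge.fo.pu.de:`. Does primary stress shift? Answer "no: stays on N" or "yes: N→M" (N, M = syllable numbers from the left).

yes: 3→8

Base `bu.su.le:.ke.ge.fo.pu` (7 syllables):
  Weights: 1 bu L, 2 su L, 3 le: H, 4 ke L, 5 ge L, 6 fo L, 7 pu L.
  Heavy syllables in the domain: 3. The rightmost is syllable 3 (le:).
  → primary stress on syllable 3.
Suffixed `bu.su.le:.ke.ge.fo.pu.de:` (8 syllables):
  Weights: 1 bu L, 2 su L, 3 le: H, 4 ke L, 5 ge L, 6 fo L, 7 pu L, 8 de: H.
  Heavy syllables in the domain: 3, 8. The rightmost is syllable 8 (de:).
  → primary stress on syllable 8.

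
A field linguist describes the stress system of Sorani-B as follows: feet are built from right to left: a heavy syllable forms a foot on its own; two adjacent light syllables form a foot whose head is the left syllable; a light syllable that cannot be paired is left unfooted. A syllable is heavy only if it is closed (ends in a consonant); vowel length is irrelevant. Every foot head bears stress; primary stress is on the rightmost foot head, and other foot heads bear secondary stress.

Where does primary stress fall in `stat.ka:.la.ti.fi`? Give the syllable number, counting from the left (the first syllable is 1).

4

Weights: 1 stat H, 2 ka: L, 3 la L, 4 ti L, 5 fi L.
Parse right to left (heavy = foot alone; LL = one foot; stranded L unfooted): (ˈstat) (ˈka:.la) (ˈti.fi).
Foot heads: 1, 2, 4.
Primary stress on the rightmost head = syllable 4.
Primary stress: syllable 4 → stat.ka:.la.ˈti.fi.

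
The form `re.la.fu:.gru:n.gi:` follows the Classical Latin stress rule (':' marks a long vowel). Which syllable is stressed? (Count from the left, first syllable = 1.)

4

Classical Latin: stress the penult if heavy (long vowel or closed), else the antepenult.
Weights: 3 fu: H, 4 gru:n H, 5 gi: H.
The penult (syllable 4, gru:n) is heavy, so it takes stress.
Stress on syllable 4: re.la.fu:.ˈgru:n.gi:.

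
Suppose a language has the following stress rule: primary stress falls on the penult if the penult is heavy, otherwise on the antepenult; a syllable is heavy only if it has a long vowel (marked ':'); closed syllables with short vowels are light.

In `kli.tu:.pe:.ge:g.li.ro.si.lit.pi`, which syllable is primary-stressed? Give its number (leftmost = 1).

7

Weights: 7 si L, 8 lit L, 9 pi L.
The penult (syllable 8, lit) is light, so stress falls on the antepenult (syllable 7, si).
Primary stress: syllable 7 → kli.tu:.pe:.ge:g.li.ro.ˈsi.lit.pi.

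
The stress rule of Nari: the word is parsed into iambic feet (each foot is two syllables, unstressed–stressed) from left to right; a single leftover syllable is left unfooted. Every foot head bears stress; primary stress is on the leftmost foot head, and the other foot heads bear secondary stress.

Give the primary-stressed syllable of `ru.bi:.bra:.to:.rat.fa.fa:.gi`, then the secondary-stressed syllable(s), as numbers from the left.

primary 2, secondary 4, 6, 8

Parse left to right into iambic (σˈσ) feet: (ru.ˈbi:) (bra:.ˈto:) (rat.ˈfa) (fa:.ˈgi).
Foot heads (stressed positions): 2, 4, 6, 8.
End Rule Leftmost: primary stress on the leftmost head = syllable 2.
Secondary stress on 4, 6, 8: ru.ˈbi:.bra:.ˌto:.rat.ˌfa.fa:.ˌgi.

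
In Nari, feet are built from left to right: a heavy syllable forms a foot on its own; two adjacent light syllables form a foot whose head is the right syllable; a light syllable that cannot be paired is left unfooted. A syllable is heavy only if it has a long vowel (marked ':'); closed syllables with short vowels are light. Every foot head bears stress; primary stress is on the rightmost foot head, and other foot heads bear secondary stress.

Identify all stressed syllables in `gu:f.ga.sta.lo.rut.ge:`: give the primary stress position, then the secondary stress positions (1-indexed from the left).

Weights: 1 gu:f H, 2 ga L, 3 sta L, 4 lo L, 5 rut L, 6 ge: H.
Parse left to right (heavy = foot alone; LL = one foot; stranded L unfooted): (ˈgu:f) (ga.ˈsta) (lo.ˈrut) (ˈge:).
Foot heads: 1, 3, 5, 6.
Primary stress on the rightmost head = syllable 6.
Secondary stress on 1, 3, 5: ˌgu:f.ga.ˌsta.lo.ˌrut.ˈge:.

primary 6, secondary 1, 3, 5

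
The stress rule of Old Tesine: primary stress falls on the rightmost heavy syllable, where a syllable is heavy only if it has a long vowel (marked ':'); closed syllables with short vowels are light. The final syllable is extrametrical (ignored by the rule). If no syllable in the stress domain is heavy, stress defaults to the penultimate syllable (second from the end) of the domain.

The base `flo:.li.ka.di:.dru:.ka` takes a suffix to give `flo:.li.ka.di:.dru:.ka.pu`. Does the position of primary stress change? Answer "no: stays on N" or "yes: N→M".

no: stays on 5

Base `flo:.li.ka.di:.dru:.ka` (6 syllables):
  The final syllable (6, ka) is extrametrical; the stress domain is syllables 1–5.
  Weights: 1 flo: H, 2 li L, 3 ka L, 4 di: H, 5 dru: H.
  Heavy syllables in the domain: 1, 4, 5. The rightmost is syllable 5 (dru:).
  → primary stress on syllable 5.
Suffixed `flo:.li.ka.di:.dru:.ka.pu` (7 syllables):
  The final syllable (7, pu) is extrametrical; the stress domain is syllables 1–6.
  Weights: 1 flo: H, 2 li L, 3 ka L, 4 di: H, 5 dru: H, 6 ka L.
  Heavy syllables in the domain: 1, 4, 5. The rightmost is syllable 5 (dru:).
  → primary stress on syllable 5.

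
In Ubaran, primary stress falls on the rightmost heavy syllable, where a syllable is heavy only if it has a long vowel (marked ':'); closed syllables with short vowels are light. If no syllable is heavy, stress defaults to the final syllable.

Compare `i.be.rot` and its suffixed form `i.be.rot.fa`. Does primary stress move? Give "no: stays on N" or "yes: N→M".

Base `i.be.rot` (3 syllables):
  Weights: 1 i L, 2 be L, 3 rot L.
  No heavy syllable in the domain; default to the final syllable = syllable 3.
  → primary stress on syllable 3.
Suffixed `i.be.rot.fa` (4 syllables):
  Weights: 1 i L, 2 be L, 3 rot L, 4 fa L.
  No heavy syllable in the domain; default to the final syllable = syllable 4.
  → primary stress on syllable 4.

yes: 3→4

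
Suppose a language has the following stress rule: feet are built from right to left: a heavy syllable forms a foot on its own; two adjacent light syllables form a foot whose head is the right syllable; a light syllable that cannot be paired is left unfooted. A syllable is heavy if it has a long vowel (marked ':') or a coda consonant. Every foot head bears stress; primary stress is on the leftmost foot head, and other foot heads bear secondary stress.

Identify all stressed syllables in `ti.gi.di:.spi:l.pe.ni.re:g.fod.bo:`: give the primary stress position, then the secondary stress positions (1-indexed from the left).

primary 2, secondary 3, 4, 6, 7, 8, 9

Weights: 1 ti L, 2 gi L, 3 di: H, 4 spi:l H, 5 pe L, 6 ni L, 7 re:g H, 8 fod H, 9 bo: H.
Parse right to left (heavy = foot alone; LL = one foot; stranded L unfooted): (ti.ˈgi) (ˈdi:) (ˈspi:l) (pe.ˈni) (ˈre:g) (ˈfod) (ˈbo:).
Foot heads: 2, 3, 4, 6, 7, 8, 9.
Primary stress on the leftmost head = syllable 2.
Secondary stress on 3, 4, 6, 7, 8, 9: ti.ˈgi.ˌdi:.ˌspi:l.pe.ˌni.ˌre:g.ˌfod.ˌbo:.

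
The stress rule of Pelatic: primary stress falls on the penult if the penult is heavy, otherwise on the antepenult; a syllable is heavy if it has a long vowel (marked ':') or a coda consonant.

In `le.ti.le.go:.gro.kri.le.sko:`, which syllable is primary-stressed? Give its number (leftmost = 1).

Weights: 6 kri L, 7 le L, 8 sko: H.
The penult (syllable 7, le) is light, so stress falls on the antepenult (syllable 6, kri).
Primary stress: syllable 6 → le.ti.le.go:.gro.ˈkri.le.sko:.

6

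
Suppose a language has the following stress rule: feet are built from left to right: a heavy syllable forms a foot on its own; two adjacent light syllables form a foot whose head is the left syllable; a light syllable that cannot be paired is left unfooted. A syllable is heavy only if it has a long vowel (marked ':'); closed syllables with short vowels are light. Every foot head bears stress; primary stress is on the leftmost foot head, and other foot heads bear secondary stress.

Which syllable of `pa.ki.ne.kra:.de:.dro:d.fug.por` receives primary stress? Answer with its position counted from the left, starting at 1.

1

Weights: 1 pa L, 2 ki L, 3 ne L, 4 kra: H, 5 de: H, 6 dro:d H, 7 fug L, 8 por L.
Parse left to right (heavy = foot alone; LL = one foot; stranded L unfooted): (ˈpa.ki) ne (ˈkra:) (ˈde:) (ˈdro:d) (ˈfug.por).
Foot heads: 1, 4, 5, 6, 7.
Primary stress on the leftmost head = syllable 1.
Primary stress: syllable 1 → ˈpa.ki.ne.kra:.de:.dro:d.fug.por.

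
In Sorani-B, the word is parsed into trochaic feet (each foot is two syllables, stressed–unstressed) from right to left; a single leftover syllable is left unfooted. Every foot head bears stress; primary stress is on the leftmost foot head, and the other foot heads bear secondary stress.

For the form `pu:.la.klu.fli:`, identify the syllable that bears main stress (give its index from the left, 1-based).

1

Parse right to left into trochaic (ˈσσ) feet: (ˈpu:.la) (ˈklu.fli:).
Foot heads (stressed positions): 1, 3.
End Rule Leftmost: primary stress on the leftmost head = syllable 1.
Primary stress: syllable 1 → ˈpu:.la.klu.fli:.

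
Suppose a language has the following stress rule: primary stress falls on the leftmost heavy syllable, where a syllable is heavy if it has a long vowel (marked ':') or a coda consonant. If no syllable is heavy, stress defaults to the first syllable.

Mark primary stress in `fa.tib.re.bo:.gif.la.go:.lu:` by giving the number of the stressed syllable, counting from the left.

Weights: 1 fa L, 2 tib H, 3 re L, 4 bo: H, 5 gif H, 6 la L, 7 go: H, 8 lu: H.
Heavy syllables in the domain: 2, 4, 5, 7, 8. The leftmost is syllable 2 (tib).
Primary stress: syllable 2 → fa.ˈtib.re.bo:.gif.la.go:.lu:.

2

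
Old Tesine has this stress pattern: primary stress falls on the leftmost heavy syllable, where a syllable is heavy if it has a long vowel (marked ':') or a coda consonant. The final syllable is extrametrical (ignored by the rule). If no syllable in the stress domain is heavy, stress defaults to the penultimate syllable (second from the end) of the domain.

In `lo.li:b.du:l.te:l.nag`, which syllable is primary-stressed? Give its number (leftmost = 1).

2

The final syllable (5, nag) is extrametrical; the stress domain is syllables 1–4.
Weights: 1 lo L, 2 li:b H, 3 du:l H, 4 te:l H.
Heavy syllables in the domain: 2, 3, 4. The leftmost is syllable 2 (li:b).
Primary stress: syllable 2 → lo.ˈli:b.du:l.te:l.nag.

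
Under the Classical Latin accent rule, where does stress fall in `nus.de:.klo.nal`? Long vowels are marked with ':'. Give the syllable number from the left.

2

Classical Latin: stress the penult if heavy (long vowel or closed), else the antepenult.
Weights: 2 de: H, 3 klo L, 4 nal H.
The penult (syllable 3, klo) is light, so stress falls on the antepenult (syllable 2, de:).
Stress on syllable 2: nus.ˈde:.klo.nal.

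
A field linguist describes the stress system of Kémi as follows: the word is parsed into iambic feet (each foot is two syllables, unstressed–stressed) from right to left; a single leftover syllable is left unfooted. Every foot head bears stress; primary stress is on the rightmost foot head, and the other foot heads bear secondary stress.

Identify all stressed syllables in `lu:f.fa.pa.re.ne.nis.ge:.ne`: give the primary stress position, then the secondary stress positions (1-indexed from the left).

Parse right to left into iambic (σˈσ) feet: (lu:f.ˈfa) (pa.ˈre) (ne.ˈnis) (ge:.ˈne).
Foot heads (stressed positions): 2, 4, 6, 8.
End Rule Rightmost: primary stress on the rightmost head = syllable 8.
Secondary stress on 2, 4, 6: lu:f.ˌfa.pa.ˌre.ne.ˌnis.ge:.ˈne.

primary 8, secondary 2, 4, 6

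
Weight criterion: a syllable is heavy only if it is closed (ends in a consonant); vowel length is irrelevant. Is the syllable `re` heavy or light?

light

`re`: short vowel, open (no coda). Open (no coda) → light.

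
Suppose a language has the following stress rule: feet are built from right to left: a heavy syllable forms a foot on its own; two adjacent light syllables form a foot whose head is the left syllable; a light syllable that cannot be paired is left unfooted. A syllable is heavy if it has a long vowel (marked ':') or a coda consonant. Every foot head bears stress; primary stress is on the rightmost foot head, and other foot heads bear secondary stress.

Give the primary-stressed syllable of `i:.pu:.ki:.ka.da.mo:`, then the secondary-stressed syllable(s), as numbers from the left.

primary 6, secondary 1, 2, 3, 4

Weights: 1 i: H, 2 pu: H, 3 ki: H, 4 ka L, 5 da L, 6 mo: H.
Parse right to left (heavy = foot alone; LL = one foot; stranded L unfooted): (ˈi:) (ˈpu:) (ˈki:) (ˈka.da) (ˈmo:).
Foot heads: 1, 2, 3, 4, 6.
Primary stress on the rightmost head = syllable 6.
Secondary stress on 1, 2, 3, 4: ˌi:.ˌpu:.ˌki:.ˌka.da.ˈmo:.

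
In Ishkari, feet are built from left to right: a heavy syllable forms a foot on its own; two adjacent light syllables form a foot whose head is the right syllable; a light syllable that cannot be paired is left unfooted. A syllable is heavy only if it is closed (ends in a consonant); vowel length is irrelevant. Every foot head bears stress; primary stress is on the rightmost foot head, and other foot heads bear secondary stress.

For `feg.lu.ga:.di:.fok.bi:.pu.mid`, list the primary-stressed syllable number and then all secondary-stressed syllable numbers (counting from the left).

Weights: 1 feg H, 2 lu L, 3 ga: L, 4 di: L, 5 fok H, 6 bi: L, 7 pu L, 8 mid H.
Parse left to right (heavy = foot alone; LL = one foot; stranded L unfooted): (ˈfeg) (lu.ˈga:) di: (ˈfok) (bi:.ˈpu) (ˈmid).
Foot heads: 1, 3, 5, 7, 8.
Primary stress on the rightmost head = syllable 8.
Secondary stress on 1, 3, 5, 7: ˌfeg.lu.ˌga:.di:.ˌfok.bi:.ˌpu.ˈmid.

primary 8, secondary 1, 3, 5, 7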